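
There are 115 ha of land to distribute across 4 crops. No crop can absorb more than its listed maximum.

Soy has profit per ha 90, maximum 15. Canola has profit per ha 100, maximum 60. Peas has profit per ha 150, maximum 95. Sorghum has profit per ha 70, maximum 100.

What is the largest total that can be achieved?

16250

Rank by profit per ha: Peas 150 > Canola 100 > Soy 90 > Sorghum 70.
Give Peas 95 to hit its cap of 95 ; 20 left.
Canola: +20 (room for 60) → 20. Pool exhausted.
Total = 100×20 + 150×95 = 16250.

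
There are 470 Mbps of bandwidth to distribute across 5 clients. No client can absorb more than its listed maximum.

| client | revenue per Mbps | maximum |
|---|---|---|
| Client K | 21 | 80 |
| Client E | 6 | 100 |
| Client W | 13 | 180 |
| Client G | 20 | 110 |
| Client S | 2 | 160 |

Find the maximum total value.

Highest revenue per Mbps first: Client K 21 > Client G 20 > Client W 13 > Client E 6 > Client S 2.
Client K: +80 to 80 (cap) → 390 left.
Give Client G 110 to hit its cap of 110 → 280 left.
Give Client W 180 to hit its cap of 180 → 100 left.
Give Client E 100 to hit its cap of 100 → 0 left.
Total = 21×80 + 6×100 + 13×180 + 20×110 = 6820.

6820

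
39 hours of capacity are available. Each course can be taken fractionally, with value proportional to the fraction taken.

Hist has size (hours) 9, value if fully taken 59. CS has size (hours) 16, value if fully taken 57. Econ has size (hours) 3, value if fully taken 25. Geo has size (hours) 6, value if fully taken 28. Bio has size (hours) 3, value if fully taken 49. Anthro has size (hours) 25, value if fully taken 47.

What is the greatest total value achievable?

221.76

Rank by value-to-size ratio: Bio 49/3≈16.3, Econ 25/3≈8.33, Hist 59/9≈6.56, Geo 28/6≈4.67, CS 57/16≈3.56, Anthro 47/25≈1.88.
Take all of Bio (3 hours, value 49) ; 36 hours left.
Take all of Econ (3 hours, value 25) ; 33 hours left.
Hist: take in full, 9 hours for value 59 ; 24 left.
All 6 hours of Geo fit (value 28) ; 18 remain.
All 16 hours of CS fit (value 57) ; 2 remain.
2 hours left: a 2/25 share of Anthro gives 47×2/25 = 3.76.
Total value = 221.76.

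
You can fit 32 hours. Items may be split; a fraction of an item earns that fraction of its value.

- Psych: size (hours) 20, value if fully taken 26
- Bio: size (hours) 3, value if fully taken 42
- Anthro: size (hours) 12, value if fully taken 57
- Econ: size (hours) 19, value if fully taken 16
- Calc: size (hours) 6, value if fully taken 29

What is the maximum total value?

142.3

Best value per unit of size first: Bio 42/3≈14, Calc 29/6≈4.83, Anthro 57/12≈4.75, Psych 26/20≈1.3, Econ 16/19≈0.842.
All 3 hours of Bio fit (value 42) — 29 remain.
Calc: take in full, 6 hours for value 29 — 23 left.
Take all of Anthro (12 hours, value 57) — 11 hours left.
11 hours left: a 11/20 share of Psych gives 26×11/20 = 14.3.
Total value = 142.3.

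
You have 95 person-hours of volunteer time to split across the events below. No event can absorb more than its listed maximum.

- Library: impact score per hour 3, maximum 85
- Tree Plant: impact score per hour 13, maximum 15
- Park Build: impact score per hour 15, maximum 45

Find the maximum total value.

975

Highest impact score per hour first: Park Build 15 > Tree Plant 13 > Library 3.
Park Build takes 45 to reach its cap of 45 → 50 left.
Tree Plant: +15 to 15 (cap) → 35 left.
Library: +35 (room for 85) → 35. Pool exhausted.
Total = 3×35 + 13×15 + 15×45 = 975.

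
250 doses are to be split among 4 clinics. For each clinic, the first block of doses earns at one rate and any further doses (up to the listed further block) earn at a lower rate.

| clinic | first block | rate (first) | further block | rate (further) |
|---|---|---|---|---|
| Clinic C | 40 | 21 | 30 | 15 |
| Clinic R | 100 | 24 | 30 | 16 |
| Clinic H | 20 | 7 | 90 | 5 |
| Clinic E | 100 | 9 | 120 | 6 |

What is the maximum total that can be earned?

4620

Order all 8 blocks by rate: Clinic R/first 24 > Clinic C/first 21 > Clinic R/second 16 > Clinic C/second 15 > Clinic E/first 9 > Clinic H/first 7 > Clinic E/second 6 > Clinic H/second 5.
Clinic R/first (24): +100 ; 150 left.
Clinic C first at 21: fill all 40 ; 110 left.
Fill Clinic R second block (30 at 16) ; 80 left.
Clinic C/second (15): +30 ; 50 left.
Clinic E/first: +50 of 100 at 9; pool empty.
Total = 24×100 + 21×40 + 16×30 + 15×30 + 9×50 = 4620.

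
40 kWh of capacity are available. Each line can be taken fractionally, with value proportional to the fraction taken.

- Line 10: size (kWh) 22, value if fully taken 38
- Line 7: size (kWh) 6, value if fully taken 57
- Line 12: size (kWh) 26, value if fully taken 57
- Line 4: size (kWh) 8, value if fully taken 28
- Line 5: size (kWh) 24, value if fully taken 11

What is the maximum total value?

Sort by value density: Line 7 57/6≈9.5, Line 4 28/8≈3.5, Line 12 57/26≈2.19, Line 10 38/22≈1.73, Line 5 11/24≈0.458.
Line 7: take in full, 6 kWh for value 57 → 34 left.
Take all of Line 4 (8 kWh, value 28) → 26 kWh left.
Take all of Line 12 (26 kWh, value 57) → 0 kWh left.
Total value = 142.

142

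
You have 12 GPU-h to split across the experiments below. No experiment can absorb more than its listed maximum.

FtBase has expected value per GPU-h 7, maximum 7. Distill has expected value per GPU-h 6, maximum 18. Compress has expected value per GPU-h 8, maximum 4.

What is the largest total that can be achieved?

87

Highest expected value per GPU-h first: Compress 8 > FtBase 7 > Distill 6.
Compress: +4 to 4 (cap) — 8 left.
FtBase takes 7 to reach its cap of 7 — 1 left.
Distill has room for 18 but only 1 remain, so it gets 1.
Total = 7×7 + 6×1 + 8×4 = 87.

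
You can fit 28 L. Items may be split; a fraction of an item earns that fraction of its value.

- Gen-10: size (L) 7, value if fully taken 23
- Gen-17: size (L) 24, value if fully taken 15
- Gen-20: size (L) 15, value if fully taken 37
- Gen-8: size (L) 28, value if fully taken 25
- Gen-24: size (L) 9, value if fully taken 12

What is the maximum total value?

Rank by value-to-size ratio: Gen-10 23/7≈3.29, Gen-20 37/15≈2.47, Gen-24 12/9≈1.33, Gen-8 25/28≈0.893, Gen-17 15/24≈0.625.
All 7 L of Gen-10 fit (value 23) → 21 remain.
All 15 L of Gen-20 fit (value 37) → 6 remain.
Only 6 L remain; take 6/9 of Gen-24 for value 12×6/9 = 8.
Total value = 68.

68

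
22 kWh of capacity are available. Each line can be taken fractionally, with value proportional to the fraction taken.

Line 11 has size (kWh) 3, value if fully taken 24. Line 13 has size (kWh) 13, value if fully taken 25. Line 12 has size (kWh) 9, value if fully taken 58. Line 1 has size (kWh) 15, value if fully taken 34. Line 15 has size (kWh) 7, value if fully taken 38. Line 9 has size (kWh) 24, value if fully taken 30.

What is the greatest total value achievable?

Rank by value-to-size ratio: Line 11 24/3≈8, Line 12 58/9≈6.44, Line 15 38/7≈5.43, Line 1 34/15≈2.27, Line 13 25/13≈1.92, Line 9 30/24≈1.25.
Take all of Line 11 (3 kWh, value 24) → 19 kWh left.
Take all of Line 12 (9 kWh, value 58) → 10 kWh left.
Line 15: take in full, 7 kWh for value 38 → 3 left.
Only 3 kWh remain; take 3/15 of Line 1 for value 34×3/15 = 6.8.
Total value = 126.8.

126.8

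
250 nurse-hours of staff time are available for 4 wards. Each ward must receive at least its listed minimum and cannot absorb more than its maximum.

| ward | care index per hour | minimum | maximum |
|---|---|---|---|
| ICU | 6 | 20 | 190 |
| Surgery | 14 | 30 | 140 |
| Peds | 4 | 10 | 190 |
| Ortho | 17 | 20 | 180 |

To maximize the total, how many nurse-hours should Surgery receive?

40

Meeting every minimum uses 20+30+10+20 = 80 nurse-hours, leaving 170.
Order the wards by care index per hour: Ortho 17 > Surgery 14 > ICU 6 > Peds 4.
Ortho takes 160 more to reach its cap of 180 ; 10 left.
Surgery has room for 110 more but only 10 remain, so it gets 40.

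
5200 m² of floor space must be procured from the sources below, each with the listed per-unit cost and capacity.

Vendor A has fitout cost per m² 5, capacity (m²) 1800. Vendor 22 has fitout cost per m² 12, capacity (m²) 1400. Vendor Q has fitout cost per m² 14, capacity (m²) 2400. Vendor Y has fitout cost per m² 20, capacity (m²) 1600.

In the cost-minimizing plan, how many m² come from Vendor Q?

Use sources in increasing cost order.
Vendor A at 5: take all 1800 m² — 3400 still needed.
Vendor 22 (12): use full 1400 — 2000 m² to go.
Vendor Q (14): take the remaining 2000 — done.
Vendor Y: unused.

2000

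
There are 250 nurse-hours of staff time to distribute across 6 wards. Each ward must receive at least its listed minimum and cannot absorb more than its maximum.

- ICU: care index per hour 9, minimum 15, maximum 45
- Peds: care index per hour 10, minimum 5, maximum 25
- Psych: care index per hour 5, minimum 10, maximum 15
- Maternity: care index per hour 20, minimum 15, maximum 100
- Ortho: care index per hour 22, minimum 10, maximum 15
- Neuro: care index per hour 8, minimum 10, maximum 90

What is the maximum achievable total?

3475

Meeting every minimum uses 15+5+10+15+10+10 = 65 nurse-hours, leaving 185.
Highest care index per hour first: Ortho 22 > Maternity 20 > Peds 10 > ICU 9 > Neuro 8 > Psych 5.
Ortho: +5 to 15 (cap) — 180 left.
Maternity: +85 to 100 (cap) — 95 left.
Peds: +20 to 25 (cap) — 75 left.
ICU: +30 to 45 (cap) — 45 left.
Neuro: +45 (room for 80) → 55. Pool exhausted.
Total = 9×45 + 10×25 + 5×10 + 20×100 + 22×15 + 8×55 = 3475.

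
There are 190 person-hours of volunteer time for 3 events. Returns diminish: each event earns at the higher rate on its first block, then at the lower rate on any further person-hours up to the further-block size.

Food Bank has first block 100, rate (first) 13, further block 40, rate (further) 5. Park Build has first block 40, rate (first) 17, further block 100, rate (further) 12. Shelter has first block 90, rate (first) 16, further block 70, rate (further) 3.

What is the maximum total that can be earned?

Order all 6 blocks by rate: Park Build/T1 17 > Shelter/T1 16 > Food Bank/T1 13 > Park Build/T2 12 > Food Bank/T2 5 > Shelter/T2 3.
Park Build/T1 (17): +40 → 150 left.
Shelter/T1 (16): +90 → 60 left.
Food Bank T1 at 13: only 60 left, fill 60.
Total = 17×40 + 16×90 + 13×60 = 2900.

2900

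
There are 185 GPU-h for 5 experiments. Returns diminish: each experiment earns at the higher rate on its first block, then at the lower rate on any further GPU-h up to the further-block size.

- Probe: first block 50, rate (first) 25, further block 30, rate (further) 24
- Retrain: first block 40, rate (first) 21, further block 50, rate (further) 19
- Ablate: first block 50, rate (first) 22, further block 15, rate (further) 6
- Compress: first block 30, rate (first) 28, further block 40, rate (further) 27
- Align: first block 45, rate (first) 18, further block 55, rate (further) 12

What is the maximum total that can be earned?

4660

Order all 10 blocks by rate: Compress/first 28 > Compress/second 27 > Probe/first 25 > Probe/second 24 > Ablate/first 22 > Retrain/first 21 > Retrain/second 19 > Align/first 18 > Align/second 12 > Ablate/second 6.
Fill Compress first block (30 at 28) — 155 left.
Fill Compress second block (40 at 27) — 115 left.
Probe/first (25): +50 — 65 left.
Probe second at 24: fill all 30 — 35 left.
Ablate first at 22: only 35 left, fill 35.
Total = 28×30 + 27×40 + 25×50 + 24×30 + 22×35 = 4660.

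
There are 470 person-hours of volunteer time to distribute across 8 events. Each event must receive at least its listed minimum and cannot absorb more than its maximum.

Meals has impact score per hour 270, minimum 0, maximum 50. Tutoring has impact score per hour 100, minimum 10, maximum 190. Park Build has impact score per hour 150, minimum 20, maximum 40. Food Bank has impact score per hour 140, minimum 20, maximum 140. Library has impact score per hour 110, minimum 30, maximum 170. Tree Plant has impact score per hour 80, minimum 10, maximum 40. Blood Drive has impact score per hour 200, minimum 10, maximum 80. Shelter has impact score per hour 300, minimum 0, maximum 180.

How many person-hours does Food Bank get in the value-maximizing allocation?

Meeting every minimum uses 0+10+20+20+30+10+10+0 = 100 person-hours, leaving 370.
Rank by impact score per hour: Shelter 300 > Meals 270 > Blood Drive 200 > Park Build 150 > Food Bank 140 > Library 110 > Tutoring 100 > Tree Plant 80.
Give Shelter 180 more to hit its cap of 180 ; 190 left.
Meals takes 50 more to reach its cap of 50 ; 140 left.
Blood Drive takes 70 more to reach its cap of 80 ; 70 left.
Park Build takes 20 more to reach its cap of 40 ; 50 left.
Food Bank has room for 120 more but only 50 remain, so it gets 70.

70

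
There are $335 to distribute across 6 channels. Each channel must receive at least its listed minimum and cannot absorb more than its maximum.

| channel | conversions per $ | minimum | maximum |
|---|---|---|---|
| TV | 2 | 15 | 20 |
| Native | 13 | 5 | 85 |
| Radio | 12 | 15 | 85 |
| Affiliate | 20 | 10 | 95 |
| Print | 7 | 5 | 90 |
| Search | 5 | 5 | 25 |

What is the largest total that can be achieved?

4430

Meeting every minimum uses 15+5+15+10+5+5 = 55 $, leaving 280.
Rank by conversions per $: Affiliate 20 > Native 13 > Radio 12 > Print 7 > Search 5 > TV 2.
Affiliate takes 85 more to reach its cap of 95 ; 195 left.
Native takes 80 more to reach its cap of 85 ; 115 left.
Give Radio 70 more to hit its cap of 85 ; 45 left.
Only 45 left; Print takes them to reach 50.
Total = 2×15 + 13×85 + 12×85 + 20×95 + 7×50 + 5×5 = 4430.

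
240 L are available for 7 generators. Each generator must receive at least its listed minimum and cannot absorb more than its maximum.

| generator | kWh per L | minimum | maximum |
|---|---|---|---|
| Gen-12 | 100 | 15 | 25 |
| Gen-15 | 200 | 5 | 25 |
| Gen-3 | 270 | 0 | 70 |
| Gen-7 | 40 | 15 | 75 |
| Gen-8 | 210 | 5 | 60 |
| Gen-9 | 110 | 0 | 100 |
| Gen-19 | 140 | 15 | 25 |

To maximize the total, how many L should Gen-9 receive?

30

Meeting every minimum uses 15+5+0+15+5+0+15 = 55 L, leaving 185.
Rank by kWh per L: Gen-3 270 > Gen-8 210 > Gen-15 200 > Gen-19 140 > Gen-9 110 > Gen-12 100 > Gen-7 40.
Give Gen-3 70 more to hit its cap of 70 → 115 left.
Give Gen-8 55 more to hit its cap of 60 → 60 left.
Gen-15 takes 20 more to reach its cap of 25 → 40 left.
Give Gen-19 10 more to hit its cap of 25 → 30 left.
Gen-9 has room for 100 more but only 30 remain, so it gets 30.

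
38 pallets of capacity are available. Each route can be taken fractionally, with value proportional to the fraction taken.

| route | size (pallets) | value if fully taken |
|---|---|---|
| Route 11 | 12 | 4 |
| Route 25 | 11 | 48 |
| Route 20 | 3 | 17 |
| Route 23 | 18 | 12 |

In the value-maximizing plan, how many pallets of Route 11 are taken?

Sort by value density: Route 20 17/3≈5.67, Route 25 48/11≈4.36, Route 23 12/18≈0.667, Route 11 4/12≈0.333.
All 3 pallets of Route 20 fit (value 17) ; 35 remain.
All 11 pallets of Route 25 fit (value 48) ; 24 remain.
All 18 pallets of Route 23 fit (value 12) ; 6 remain.
Only 6 pallets remain; take 6/12 of Route 11 for value 4×6/12 = 2.

6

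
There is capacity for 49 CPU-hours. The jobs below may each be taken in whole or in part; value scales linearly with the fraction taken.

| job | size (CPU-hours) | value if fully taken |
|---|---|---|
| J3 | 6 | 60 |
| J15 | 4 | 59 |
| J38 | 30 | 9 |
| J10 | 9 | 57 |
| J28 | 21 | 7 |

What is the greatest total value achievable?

Best value per unit of size first: J15 59/4≈14.8, J3 60/6≈10, J10 57/9≈6.33, J28 7/21≈0.333, J38 9/30≈0.3.
J15: take in full, 4 CPU-hours for value 59 — 45 left.
All 6 CPU-hours of J3 fit (value 60) — 39 remain.
All 9 CPU-hours of J10 fit (value 57) — 30 remain.
J28: take in full, 21 CPU-hours for value 7 — 9 left.
Only 9 CPU-hours remain; take 9/30 of J38 for value 9×9/30 = 2.7.
Total value = 185.7.

185.7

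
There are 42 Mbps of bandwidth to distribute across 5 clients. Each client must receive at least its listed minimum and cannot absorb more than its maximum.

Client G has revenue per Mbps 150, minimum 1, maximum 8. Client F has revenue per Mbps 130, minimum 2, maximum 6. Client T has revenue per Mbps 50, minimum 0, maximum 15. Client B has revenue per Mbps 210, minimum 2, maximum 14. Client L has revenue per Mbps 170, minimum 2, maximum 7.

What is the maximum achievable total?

6460

Meeting every minimum uses 1+2+0+2+2 = 7 Mbps, leaving 35.
Highest revenue per Mbps first: Client B 210 > Client L 170 > Client G 150 > Client F 130 > Client T 50.
Client B takes 12 more to reach its cap of 14 → 23 left.
Give Client L 5 more to hit its cap of 7 → 18 left.
Client G: +7 to 8 (cap) → 11 left.
Client F takes 4 more to reach its cap of 6 → 7 left.
Only 7 left; Client T takes them to reach 7.
Total = 150×8 + 130×6 + 50×7 + 210×14 + 170×7 = 6460.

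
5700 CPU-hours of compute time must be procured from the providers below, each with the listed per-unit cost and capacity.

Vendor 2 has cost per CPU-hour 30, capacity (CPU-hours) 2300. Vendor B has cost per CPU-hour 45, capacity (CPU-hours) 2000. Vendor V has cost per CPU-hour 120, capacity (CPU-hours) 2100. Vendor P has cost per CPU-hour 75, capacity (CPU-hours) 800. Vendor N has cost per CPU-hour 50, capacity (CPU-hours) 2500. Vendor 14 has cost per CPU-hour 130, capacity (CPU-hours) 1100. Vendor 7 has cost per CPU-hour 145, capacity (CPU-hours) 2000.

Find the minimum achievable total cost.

229000

Use providers in increasing cost order.
Vendor 2 (30): use full 2300 → 3400 CPU-hours to go.
Vendor B (45): use full 2000 → 1400 CPU-hours to go.
Take 1400 from Vendor N at 50 to finish.
Vendor P, Vendor V, Vendor 14, Vendor 7: unused.
Cost = 2300×30 + 2000×45 + 1400×50 = 229000.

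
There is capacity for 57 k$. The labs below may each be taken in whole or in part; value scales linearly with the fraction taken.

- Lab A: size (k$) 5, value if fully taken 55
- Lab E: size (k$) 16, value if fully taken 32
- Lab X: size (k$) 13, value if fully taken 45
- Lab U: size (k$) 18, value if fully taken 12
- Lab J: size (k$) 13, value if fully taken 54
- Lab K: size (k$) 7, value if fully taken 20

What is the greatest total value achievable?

Rank by value-to-size ratio: Lab A 55/5≈11, Lab J 54/13≈4.15, Lab X 45/13≈3.46, Lab K 20/7≈2.86, Lab E 32/16≈2, Lab U 12/18≈0.667.
All 5 k$ of Lab A fit (value 55) ; 52 remain.
All 13 k$ of Lab J fit (value 54) ; 39 remain.
Take all of Lab X (13 k$, value 45) ; 26 k$ left.
Lab K: take in full, 7 k$ for value 20 ; 19 left.
All 16 k$ of Lab E fit (value 32) ; 3 remain.
3 k$ left: a 3/18 share of Lab U gives 12×3/18 = 2.
Total value = 208.

208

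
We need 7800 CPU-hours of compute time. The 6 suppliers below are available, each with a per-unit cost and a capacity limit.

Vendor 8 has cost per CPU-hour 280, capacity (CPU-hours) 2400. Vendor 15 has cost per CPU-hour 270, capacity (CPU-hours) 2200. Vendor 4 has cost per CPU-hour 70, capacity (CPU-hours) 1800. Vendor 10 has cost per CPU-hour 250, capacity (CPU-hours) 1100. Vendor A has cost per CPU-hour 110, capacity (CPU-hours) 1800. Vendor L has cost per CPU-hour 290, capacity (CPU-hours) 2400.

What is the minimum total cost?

Cheapest first:
Take 1800 from Vendor 4 at 70 → need 6000 more.
Vendor A (110): use full 1800 → 4200 CPU-hours to go.
Vendor 10 at 250: take all 1100 CPU-hours → 3100 still needed.
Vendor 15 at 270: take all 2200 CPU-hours → 900 still needed.
Vendor 8 at 280: take 900 of its 2400 → requirement met.
Vendor L: unused.
Cost = 1800×70 + 1800×110 + 1100×250 + 2200×270 + 900×280 = 1445000.

1445000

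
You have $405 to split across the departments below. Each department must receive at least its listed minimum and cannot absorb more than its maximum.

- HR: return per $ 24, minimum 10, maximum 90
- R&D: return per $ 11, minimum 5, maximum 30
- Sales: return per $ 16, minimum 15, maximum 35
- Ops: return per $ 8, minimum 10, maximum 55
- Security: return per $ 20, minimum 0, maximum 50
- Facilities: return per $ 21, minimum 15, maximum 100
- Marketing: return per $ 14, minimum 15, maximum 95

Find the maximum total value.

7505

Meeting every minimum uses 10+5+15+10+0+15+15 = 70 $, leaving 335.
Rank by return per $: HR 24 > Facilities 21 > Security 20 > Sales 16 > Marketing 14 > R&D 11 > Ops 8.
Give HR 80 more to hit its cap of 90 — 255 left.
Facilities takes 85 more to reach its cap of 100 — 170 left.
Security takes 50 more to reach its cap of 50 — 120 left.
Sales: +20 to 35 (cap) — 100 left.
Marketing: +80 to 95 (cap) — 20 left.
R&D: +20 (room for 25) → 25. Pool exhausted.
Total = 24×90 + 11×25 + 16×35 + 8×10 + 20×50 + 21×100 + 14×95 = 7505.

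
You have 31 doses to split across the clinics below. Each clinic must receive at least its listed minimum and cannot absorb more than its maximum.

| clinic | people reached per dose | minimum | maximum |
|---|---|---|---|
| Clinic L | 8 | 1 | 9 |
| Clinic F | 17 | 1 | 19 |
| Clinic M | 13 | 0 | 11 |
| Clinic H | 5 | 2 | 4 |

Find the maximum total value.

458

Meeting every minimum uses 1+1+0+2 = 4 doses, leaving 27.
Highest people reached per dose first: Clinic F 17 > Clinic M 13 > Clinic L 8 > Clinic H 5.
Clinic F takes 18 more to reach its cap of 19 ; 9 left.
Clinic M has room for 11 more but only 9 remain, so it gets 9.
Total = 8×1 + 17×19 + 13×9 + 5×2 = 458.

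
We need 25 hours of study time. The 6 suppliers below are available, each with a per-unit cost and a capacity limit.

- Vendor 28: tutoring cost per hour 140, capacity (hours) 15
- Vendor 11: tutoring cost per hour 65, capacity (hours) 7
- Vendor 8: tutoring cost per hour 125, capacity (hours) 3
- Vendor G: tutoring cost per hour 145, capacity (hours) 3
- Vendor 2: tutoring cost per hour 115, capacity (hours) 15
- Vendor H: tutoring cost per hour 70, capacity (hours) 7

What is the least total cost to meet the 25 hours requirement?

2210

Use suppliers in increasing cost order.
Vendor 11 at 65: take all 7 hours — 18 still needed.
Take 7 from Vendor H at 70 — need 11 more.
Take 11 from Vendor 2 at 115 to finish.
Vendor 8, Vendor 28, Vendor G: unused.
Cost = 7×65 + 7×70 + 11×115 = 2210.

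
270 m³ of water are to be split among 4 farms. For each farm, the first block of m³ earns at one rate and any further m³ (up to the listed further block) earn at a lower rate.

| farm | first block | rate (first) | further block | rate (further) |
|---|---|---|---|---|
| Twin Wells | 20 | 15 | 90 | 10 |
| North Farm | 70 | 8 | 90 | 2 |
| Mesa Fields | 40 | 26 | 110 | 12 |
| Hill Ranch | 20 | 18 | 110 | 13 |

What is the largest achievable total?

Treat each block as its own option and order by rate: Mesa Fields/T1 26 > Hill Ranch/T1 18 > Twin Wells/T1 15 > Hill Ranch/T2 13 > Mesa Fields/T2 12 > Twin Wells/T2 10 > North Farm/T1 8 > North Farm/T2 2.
Mesa Fields T1 at 26: fill all 40 ; 230 left.
Hill Ranch/T1 (18): +20 ; 210 left.
Twin Wells T1 at 15: fill all 20 ; 190 left.
Hill Ranch/T2 (13): +110 ; 80 left.
Mesa Fields T2 at 12: only 80 left, fill 80.
Total = 26×40 + 18×20 + 15×20 + 13×110 + 12×80 = 4090.

4090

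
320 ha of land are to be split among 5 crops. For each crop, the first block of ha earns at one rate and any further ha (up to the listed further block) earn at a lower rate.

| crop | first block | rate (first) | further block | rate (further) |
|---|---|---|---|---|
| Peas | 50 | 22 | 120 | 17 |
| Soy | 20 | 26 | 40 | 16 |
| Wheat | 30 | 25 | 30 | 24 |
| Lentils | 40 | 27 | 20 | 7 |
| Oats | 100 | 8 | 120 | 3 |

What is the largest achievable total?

Order all 10 blocks by rate: Lentils/tier1 27 > Soy/tier1 26 > Wheat/tier1 25 > Wheat/tier2 24 > Peas/tier1 22 > Peas/tier2 17 > Soy/tier2 16 > Oats/tier1 8 > Lentils/tier2 7 > Oats/tier2 3.
Fill Lentils tier1 block (40 at 27) → 280 left.
Soy/tier1 (26): +20 → 260 left.
Wheat tier1 at 25: fill all 30 → 230 left.
Wheat tier2 at 24: fill all 30 → 200 left.
Peas tier1 at 22: fill all 50 → 150 left.
Fill Peas tier2 block (120 at 17) → 30 left.
30 remain; put them into Soy tier2 at 16.
Total = 27×40 + 26×20 + 25×30 + 24×30 + 22×50 + 17×120 + 16×30 = 6690.

6690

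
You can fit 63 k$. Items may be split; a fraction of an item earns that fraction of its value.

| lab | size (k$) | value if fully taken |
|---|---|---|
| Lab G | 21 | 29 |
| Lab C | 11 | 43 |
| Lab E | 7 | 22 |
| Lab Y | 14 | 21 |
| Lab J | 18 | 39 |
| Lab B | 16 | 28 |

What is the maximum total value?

Sort by value density: Lab C 43/11≈3.91, Lab E 22/7≈3.14, Lab J 39/18≈2.17, Lab B 28/16≈1.75, Lab Y 21/14≈1.5, Lab G 29/21≈1.38.
All 11 k$ of Lab C fit (value 43) ; 52 remain.
All 7 k$ of Lab E fit (value 22) ; 45 remain.
All 18 k$ of Lab J fit (value 39) ; 27 remain.
Take all of Lab B (16 k$, value 28) ; 11 k$ left.
11 k$ left: a 11/14 share of Lab Y gives 21×11/14 = 16.5.
Total value = 148.5.

148.5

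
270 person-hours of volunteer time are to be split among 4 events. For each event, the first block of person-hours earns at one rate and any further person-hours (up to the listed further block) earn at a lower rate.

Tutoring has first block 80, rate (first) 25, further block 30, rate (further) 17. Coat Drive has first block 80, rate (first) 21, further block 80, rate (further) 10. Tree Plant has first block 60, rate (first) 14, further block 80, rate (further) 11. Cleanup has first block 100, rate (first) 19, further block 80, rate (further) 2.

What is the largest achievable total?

Order all 8 blocks by rate: Tutoring/T1 25 > Coat Drive/T1 21 > Cleanup/T1 19 > Tutoring/T2 17 > Tree Plant/T1 14 > Tree Plant/T2 11 > Coat Drive/T2 10 > Cleanup/T2 2.
Fill Tutoring T1 block (80 at 25) — 190 left.
Coat Drive T1 at 21: fill all 80 — 110 left.
Cleanup T1 at 19: fill all 100 — 10 left.
Tutoring T2 at 17: only 10 left, fill 10.
Total = 25×80 + 21×80 + 19×100 + 17×10 = 5750.

5750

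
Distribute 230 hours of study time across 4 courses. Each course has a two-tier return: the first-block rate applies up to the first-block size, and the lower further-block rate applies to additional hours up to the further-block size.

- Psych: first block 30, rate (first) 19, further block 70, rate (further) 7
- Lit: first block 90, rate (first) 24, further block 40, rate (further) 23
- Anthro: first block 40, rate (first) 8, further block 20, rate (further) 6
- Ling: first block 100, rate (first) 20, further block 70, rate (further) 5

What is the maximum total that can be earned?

5080

Order all 8 blocks by rate: Lit/T1 24 > Lit/T2 23 > Ling/T1 20 > Psych/T1 19 > Anthro/T1 8 > Psych/T2 7 > Anthro/T2 6 > Ling/T2 5.
Lit T1 at 24: fill all 90 — 140 left.
Fill Lit T2 block (40 at 23) — 100 left.
Ling T1 at 20: fill all 100 — 0 left.
Total = 24×90 + 23×40 + 20×100 = 5080.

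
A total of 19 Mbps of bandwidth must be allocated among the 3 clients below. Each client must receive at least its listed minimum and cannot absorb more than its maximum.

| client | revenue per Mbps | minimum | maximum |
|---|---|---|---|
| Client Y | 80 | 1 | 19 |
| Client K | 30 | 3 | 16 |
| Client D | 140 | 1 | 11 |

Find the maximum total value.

2030

Meeting every minimum uses 1+3+1 = 5 Mbps, leaving 14.
Rank by revenue per Mbps: Client D 140 > Client Y 80 > Client K 30.
Give Client D 10 more to hit its cap of 11 ; 4 left.
Client Y has room for 18 more but only 4 remain, so it gets 5.
Total = 80×5 + 30×3 + 140×11 = 2030.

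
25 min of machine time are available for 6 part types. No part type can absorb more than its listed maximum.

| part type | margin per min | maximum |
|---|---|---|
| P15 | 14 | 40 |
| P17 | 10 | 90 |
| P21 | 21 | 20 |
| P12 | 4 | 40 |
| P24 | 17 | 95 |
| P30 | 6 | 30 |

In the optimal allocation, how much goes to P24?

Rank by margin per min: P21 21 > P24 17 > P15 14 > P17 10 > P30 6 > P12 4.
P21: +20 to 20 (cap) → 5 left.
P24 has room for 95 but only 5 remain, so it gets 5.

5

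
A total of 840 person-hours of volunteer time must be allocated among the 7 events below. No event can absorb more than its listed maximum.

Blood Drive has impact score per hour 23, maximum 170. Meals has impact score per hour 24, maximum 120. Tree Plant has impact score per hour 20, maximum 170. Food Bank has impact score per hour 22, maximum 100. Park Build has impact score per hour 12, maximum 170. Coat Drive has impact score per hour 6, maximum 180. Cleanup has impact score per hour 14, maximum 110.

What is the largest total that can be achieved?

15970

Order the events by impact score per hour: Meals 24 > Blood Drive 23 > Food Bank 22 > Tree Plant 20 > Cleanup 14 > Park Build 12 > Coat Drive 6.
Give Meals 120 to hit its cap of 120 ; 720 left.
Give Blood Drive 170 to hit its cap of 170 ; 550 left.
Food Bank: +100 to 100 (cap) ; 450 left.
Tree Plant takes 170 to reach its cap of 170 ; 280 left.
Cleanup takes 110 to reach its cap of 110 ; 170 left.
Park Build: +170 to 170 (cap) ; 0 left.
Total = 23×170 + 24×120 + 20×170 + 22×100 + 12×170 + 14×110 = 15970.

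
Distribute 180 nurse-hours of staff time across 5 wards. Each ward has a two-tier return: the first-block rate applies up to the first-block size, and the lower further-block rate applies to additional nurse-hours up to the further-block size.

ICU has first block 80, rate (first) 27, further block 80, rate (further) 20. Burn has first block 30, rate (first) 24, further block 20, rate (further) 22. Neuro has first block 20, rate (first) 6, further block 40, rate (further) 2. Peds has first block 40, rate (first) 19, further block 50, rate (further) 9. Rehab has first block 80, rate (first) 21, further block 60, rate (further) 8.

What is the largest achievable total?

Order all 10 blocks by rate: ICU/tier1 27 > Burn/tier1 24 > Burn/tier2 22 > Rehab/tier1 21 > ICU/tier2 20 > Peds/tier1 19 > Peds/tier2 9 > Rehab/tier2 8 > Neuro/tier1 6 > Neuro/tier2 2.
Fill ICU tier1 block (80 at 27) → 100 left.
Fill Burn tier1 block (30 at 24) → 70 left.
Burn/tier2 (22): +20 → 50 left.
Rehab tier1 at 21: only 50 left, fill 50.
Total = 27×80 + 24×30 + 22×20 + 21×50 = 4370.

4370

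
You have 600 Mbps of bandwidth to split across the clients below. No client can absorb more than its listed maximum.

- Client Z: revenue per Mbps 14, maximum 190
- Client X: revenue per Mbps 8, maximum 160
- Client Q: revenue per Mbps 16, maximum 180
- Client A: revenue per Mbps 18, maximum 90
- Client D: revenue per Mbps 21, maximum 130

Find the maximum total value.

Rank by revenue per Mbps: Client D 21 > Client A 18 > Client Q 16 > Client Z 14 > Client X 8.
Client D takes 130 to reach its cap of 130 → 470 left.
Client A: +90 to 90 (cap) → 380 left.
Client Q takes 180 to reach its cap of 180 → 200 left.
Client Z: +190 to 190 (cap) → 10 left.
Only 10 left; Client X takes them to reach 10.
Total = 14×190 + 8×10 + 16×180 + 18×90 + 21×130 = 9970.

9970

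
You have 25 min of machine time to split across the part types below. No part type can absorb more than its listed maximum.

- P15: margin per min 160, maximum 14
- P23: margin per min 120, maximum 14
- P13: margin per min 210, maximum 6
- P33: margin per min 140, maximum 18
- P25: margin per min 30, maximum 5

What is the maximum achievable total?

Highest margin per min first: P13 210 > P15 160 > P33 140 > P23 120 > P25 30.
P13: +6 to 6 (cap) ; 19 left.
P15: +14 to 14 (cap) ; 5 left.
P33 has room for 18 but only 5 remain, so it gets 5.
Total = 160×14 + 210×6 + 140×5 = 4200.

4200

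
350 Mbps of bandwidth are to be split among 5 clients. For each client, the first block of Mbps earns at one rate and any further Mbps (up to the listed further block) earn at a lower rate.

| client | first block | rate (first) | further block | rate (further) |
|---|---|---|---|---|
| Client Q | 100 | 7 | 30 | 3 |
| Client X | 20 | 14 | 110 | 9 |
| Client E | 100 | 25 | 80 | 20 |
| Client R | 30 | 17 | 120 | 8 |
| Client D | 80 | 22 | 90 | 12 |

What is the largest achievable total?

7130

Rank every tier by rate: Client E/tier1 25 > Client D/tier1 22 > Client E/tier2 20 > Client R/tier1 17 > Client X/tier1 14 > Client D/tier2 12 > Client X/tier2 9 > Client R/tier2 8 > Client Q/tier1 7 > Client Q/tier2 3.
Client E/tier1 (25): +100 — 250 left.
Client D tier1 at 22: fill all 80 — 170 left.
Fill Client E tier2 block (80 at 20) — 90 left.
Client R tier1 at 17: fill all 30 — 60 left.
Client X tier1 at 14: fill all 20 — 40 left.
Client D tier2 at 12: only 40 left, fill 40.
Total = 25×100 + 22×80 + 20×80 + 17×30 + 14×20 + 12×40 = 7130.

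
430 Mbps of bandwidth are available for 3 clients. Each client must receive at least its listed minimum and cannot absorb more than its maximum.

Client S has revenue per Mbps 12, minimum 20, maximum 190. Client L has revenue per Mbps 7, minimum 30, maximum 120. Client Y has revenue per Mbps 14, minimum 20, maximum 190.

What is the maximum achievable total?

5290

Meeting every minimum uses 20+30+20 = 70 Mbps, leaving 360.
Rank by revenue per Mbps: Client Y 14 > Client S 12 > Client L 7.
Give Client Y 170 more to hit its cap of 190 — 190 left.
Give Client S 170 more to hit its cap of 190 — 20 left.
Only 20 left; Client L takes them to reach 50.
Total = 12×190 + 7×50 + 14×190 = 5290.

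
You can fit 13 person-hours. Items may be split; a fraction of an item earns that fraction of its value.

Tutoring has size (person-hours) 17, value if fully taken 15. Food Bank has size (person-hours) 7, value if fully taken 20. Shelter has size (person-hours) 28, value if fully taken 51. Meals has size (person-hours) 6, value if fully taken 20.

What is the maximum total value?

40

Sort by value density: Meals 20/6≈3.33, Food Bank 20/7≈2.86, Shelter 51/28≈1.82, Tutoring 15/17≈0.882.
Take all of Meals (6 person-hours, value 20) → 7 person-hours left.
Food Bank: take in full, 7 person-hours for value 20 → 0 left.
Total value = 40.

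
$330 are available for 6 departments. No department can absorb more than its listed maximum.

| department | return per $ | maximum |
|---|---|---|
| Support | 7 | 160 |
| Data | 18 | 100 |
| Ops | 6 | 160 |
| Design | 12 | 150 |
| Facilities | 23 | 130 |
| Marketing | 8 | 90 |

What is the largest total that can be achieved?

5990

Order the departments by return per $: Facilities 23 > Data 18 > Design 12 > Marketing 8 > Support 7 > Ops 6.
Facilities: +130 to 130 (cap) — 200 left.
Data: +100 to 100 (cap) — 100 left.
Design: +100 (room for 150) → 100. Pool exhausted.
Total = 18×100 + 12×100 + 23×130 = 5990.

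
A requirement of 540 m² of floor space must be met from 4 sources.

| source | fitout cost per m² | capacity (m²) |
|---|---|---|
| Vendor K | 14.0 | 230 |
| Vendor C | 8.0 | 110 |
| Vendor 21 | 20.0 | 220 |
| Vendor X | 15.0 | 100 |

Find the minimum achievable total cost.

Fill from the cheapest source first.
Vendor C at 8.0: take all 110 m² ; 430 still needed.
Vendor K at 14.0: take all 230 m² ; 200 still needed.
Vendor X at 15.0: take all 100 m² ; 100 still needed.
Take 100 from Vendor 21 at 20.0 to finish.
Cost = 110×8.0 + 230×14.0 + 100×15.0 + 100×20.0 = 7600.

7600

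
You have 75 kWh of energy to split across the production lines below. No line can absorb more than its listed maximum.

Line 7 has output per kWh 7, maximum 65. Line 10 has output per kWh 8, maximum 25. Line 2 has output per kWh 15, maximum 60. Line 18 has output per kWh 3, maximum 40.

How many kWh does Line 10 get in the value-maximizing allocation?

Rank by output per kWh: Line 2 15 > Line 10 8 > Line 7 7 > Line 18 3.
Line 2 takes 60 to reach its cap of 60 ; 15 left.
Line 10 has room for 25 but only 15 remain, so it gets 15.

15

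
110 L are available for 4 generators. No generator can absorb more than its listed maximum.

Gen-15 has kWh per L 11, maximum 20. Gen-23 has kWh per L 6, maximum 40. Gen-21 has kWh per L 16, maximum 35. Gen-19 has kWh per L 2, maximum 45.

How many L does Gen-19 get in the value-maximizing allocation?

15

Highest kWh per L first: Gen-21 16 > Gen-15 11 > Gen-23 6 > Gen-19 2.
Gen-21: +35 to 35 (cap) — 75 left.
Gen-15: +20 to 20 (cap) — 55 left.
Gen-23 takes 40 to reach its cap of 40 — 15 left.
Gen-19 has room for 45 but only 15 remain, so it gets 15.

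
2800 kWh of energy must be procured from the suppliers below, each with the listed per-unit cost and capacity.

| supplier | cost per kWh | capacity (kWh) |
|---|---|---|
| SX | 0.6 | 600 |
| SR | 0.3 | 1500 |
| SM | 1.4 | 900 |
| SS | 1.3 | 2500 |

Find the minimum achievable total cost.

1720

Use suppliers in increasing cost order.
Take 1500 from SR at 0.3 ; need 1300 more.
SX at 0.6: take all 600 kWh ; 700 still needed.
SS (1.3): take the remaining 700 ; done.
SM: unused.
Cost = 1500×0.3 + 600×0.6 + 700×1.3 = 1720.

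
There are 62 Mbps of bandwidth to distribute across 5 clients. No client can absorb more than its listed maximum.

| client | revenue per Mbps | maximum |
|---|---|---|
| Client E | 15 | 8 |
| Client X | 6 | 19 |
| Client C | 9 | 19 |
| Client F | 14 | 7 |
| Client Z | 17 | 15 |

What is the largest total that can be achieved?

Rank by revenue per Mbps: Client Z 17 > Client E 15 > Client F 14 > Client C 9 > Client X 6.
Client Z: +15 to 15 (cap) ; 47 left.
Client E takes 8 to reach its cap of 8 ; 39 left.
Client F takes 7 to reach its cap of 7 ; 32 left.
Give Client C 19 to hit its cap of 19 ; 13 left.
Only 13 left; Client X takes them to reach 13.
Total = 15×8 + 6×13 + 9×19 + 14×7 + 17×15 = 722.

722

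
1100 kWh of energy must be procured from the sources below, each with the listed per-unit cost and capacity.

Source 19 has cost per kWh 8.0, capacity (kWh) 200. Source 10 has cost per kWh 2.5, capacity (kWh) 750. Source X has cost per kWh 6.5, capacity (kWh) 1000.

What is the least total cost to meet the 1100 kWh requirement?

Use sources in increasing cost order.
Source 10 (2.5): use full 750 — 350 kWh to go.
Take 350 from Source X at 6.5 to finish.
Source 19: unused.
Cost = 750×2.5 + 350×6.5 = 4150.

4150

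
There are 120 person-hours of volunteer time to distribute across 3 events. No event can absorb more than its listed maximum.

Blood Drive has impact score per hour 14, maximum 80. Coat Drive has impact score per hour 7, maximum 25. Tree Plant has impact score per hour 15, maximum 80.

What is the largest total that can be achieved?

1760

Highest impact score per hour first: Tree Plant 15 > Blood Drive 14 > Coat Drive 7.
Tree Plant: +80 to 80 (cap) ; 40 left.
Blood Drive has room for 80 but only 40 remain, so it gets 40.
Total = 14×40 + 15×80 = 1760.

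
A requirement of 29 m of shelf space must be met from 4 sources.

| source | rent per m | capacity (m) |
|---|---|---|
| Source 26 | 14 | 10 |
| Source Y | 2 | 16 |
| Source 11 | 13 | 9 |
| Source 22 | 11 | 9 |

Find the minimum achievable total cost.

183

Fill from the cheapest source first.
Take 16 from Source Y at 2 ; need 13 more.
Take 9 from Source 22 at 11 ; need 4 more.
Take 4 from Source 11 at 13 to finish.
Source 26: unused.
Cost = 16×2 + 9×11 + 4×13 = 183.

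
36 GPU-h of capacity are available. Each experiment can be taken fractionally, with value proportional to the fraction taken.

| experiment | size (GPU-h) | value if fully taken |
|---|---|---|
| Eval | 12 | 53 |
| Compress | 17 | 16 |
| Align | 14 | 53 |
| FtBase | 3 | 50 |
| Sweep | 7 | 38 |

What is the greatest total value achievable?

Rank by value-to-size ratio: FtBase 50/3≈16.7, Sweep 38/7≈5.43, Eval 53/12≈4.42, Align 53/14≈3.79, Compress 16/17≈0.941.
Take all of FtBase (3 GPU-h, value 50) → 33 GPU-h left.
Take all of Sweep (7 GPU-h, value 38) → 26 GPU-h left.
Take all of Eval (12 GPU-h, value 53) → 14 GPU-h left.
Align: take in full, 14 GPU-h for value 53 → 0 left.
Total value = 194.

194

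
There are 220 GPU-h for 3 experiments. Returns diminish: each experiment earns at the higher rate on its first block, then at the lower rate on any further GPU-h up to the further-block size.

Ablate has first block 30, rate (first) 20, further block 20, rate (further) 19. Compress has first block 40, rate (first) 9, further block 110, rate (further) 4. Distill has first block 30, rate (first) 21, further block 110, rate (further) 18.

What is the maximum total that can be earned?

Rank every tier by rate: Distill/T1 21 > Ablate/T1 20 > Ablate/T2 19 > Distill/T2 18 > Compress/T1 9 > Compress/T2 4.
Distill/T1 (21): +30 ; 190 left.
Fill Ablate T1 block (30 at 20) ; 160 left.
Ablate T2 at 19: fill all 20 ; 140 left.
Distill T2 at 18: fill all 110 ; 30 left.
Compress/T1: +30 of 40 at 9; pool empty.
Total = 21×30 + 20×30 + 19×20 + 18×110 + 9×30 = 3860.

3860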